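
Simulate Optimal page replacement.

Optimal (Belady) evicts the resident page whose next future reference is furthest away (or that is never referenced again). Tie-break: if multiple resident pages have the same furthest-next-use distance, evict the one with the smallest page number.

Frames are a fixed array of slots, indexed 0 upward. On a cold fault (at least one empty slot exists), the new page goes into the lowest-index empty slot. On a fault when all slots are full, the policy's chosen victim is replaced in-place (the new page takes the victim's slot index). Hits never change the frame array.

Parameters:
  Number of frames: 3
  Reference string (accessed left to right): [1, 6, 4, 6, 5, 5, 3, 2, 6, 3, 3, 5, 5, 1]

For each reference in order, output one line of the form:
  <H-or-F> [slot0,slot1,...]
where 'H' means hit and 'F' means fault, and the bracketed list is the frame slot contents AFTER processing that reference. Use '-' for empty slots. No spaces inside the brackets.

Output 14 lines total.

F [1,-,-]
F [1,6,-]
F [1,6,4]
H [1,6,4]
F [1,6,5]
H [1,6,5]
F [3,6,5]
F [3,6,2]
H [3,6,2]
H [3,6,2]
H [3,6,2]
F [3,6,5]
H [3,6,5]
F [1,6,5]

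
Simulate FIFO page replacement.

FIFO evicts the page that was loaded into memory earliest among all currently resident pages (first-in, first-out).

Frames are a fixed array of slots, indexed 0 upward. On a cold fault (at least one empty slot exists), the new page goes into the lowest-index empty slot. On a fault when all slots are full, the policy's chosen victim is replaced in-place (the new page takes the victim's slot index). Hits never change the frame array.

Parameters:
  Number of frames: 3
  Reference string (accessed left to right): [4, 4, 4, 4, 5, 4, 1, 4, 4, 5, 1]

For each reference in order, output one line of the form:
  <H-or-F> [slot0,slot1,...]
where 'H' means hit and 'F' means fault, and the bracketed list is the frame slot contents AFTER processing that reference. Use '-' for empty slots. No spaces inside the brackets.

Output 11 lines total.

F [4,-,-]
H [4,-,-]
H [4,-,-]
H [4,-,-]
F [4,5,-]
H [4,5,-]
F [4,5,1]
H [4,5,1]
H [4,5,1]
H [4,5,1]
H [4,5,1]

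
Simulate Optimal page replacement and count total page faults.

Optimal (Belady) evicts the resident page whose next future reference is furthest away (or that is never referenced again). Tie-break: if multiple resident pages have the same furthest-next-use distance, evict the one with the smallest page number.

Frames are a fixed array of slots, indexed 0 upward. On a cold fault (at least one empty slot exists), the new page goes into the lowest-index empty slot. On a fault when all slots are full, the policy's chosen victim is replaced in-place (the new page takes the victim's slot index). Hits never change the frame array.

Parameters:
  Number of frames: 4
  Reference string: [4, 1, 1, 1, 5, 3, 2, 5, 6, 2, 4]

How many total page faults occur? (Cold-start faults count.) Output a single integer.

Step 0: ref 4 → FAULT, frames=[4,-,-,-]
Step 1: ref 1 → FAULT, frames=[4,1,-,-]
Step 2: ref 1 → HIT, frames=[4,1,-,-]
Step 3: ref 1 → HIT, frames=[4,1,-,-]
Step 4: ref 5 → FAULT, frames=[4,1,5,-]
Step 5: ref 3 → FAULT, frames=[4,1,5,3]
Step 6: ref 2 → FAULT (evict 1), frames=[4,2,5,3]
Step 7: ref 5 → HIT, frames=[4,2,5,3]
Step 8: ref 6 → FAULT (evict 3), frames=[4,2,5,6]
Step 9: ref 2 → HIT, frames=[4,2,5,6]
Step 10: ref 4 → HIT, frames=[4,2,5,6]
Total faults: 6

Answer: 6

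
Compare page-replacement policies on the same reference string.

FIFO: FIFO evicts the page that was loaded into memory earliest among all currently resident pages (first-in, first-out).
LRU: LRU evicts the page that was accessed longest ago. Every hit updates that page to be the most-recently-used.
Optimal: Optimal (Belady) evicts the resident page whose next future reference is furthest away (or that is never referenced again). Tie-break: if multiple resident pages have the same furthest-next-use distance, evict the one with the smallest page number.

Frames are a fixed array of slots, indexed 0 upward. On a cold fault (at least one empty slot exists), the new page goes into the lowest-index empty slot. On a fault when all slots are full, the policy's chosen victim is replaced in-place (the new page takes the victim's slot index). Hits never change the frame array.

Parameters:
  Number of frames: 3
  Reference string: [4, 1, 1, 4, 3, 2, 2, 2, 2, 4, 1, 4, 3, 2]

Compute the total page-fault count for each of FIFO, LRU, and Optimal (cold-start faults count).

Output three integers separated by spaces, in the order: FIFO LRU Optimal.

Answer: 8 7 5

Derivation:
--- FIFO ---
  step 0: ref 4 -> FAULT, frames=[4,-,-] (faults so far: 1)
  step 1: ref 1 -> FAULT, frames=[4,1,-] (faults so far: 2)
  step 2: ref 1 -> HIT, frames=[4,1,-] (faults so far: 2)
  step 3: ref 4 -> HIT, frames=[4,1,-] (faults so far: 2)
  step 4: ref 3 -> FAULT, frames=[4,1,3] (faults so far: 3)
  step 5: ref 2 -> FAULT, evict 4, frames=[2,1,3] (faults so far: 4)
  step 6: ref 2 -> HIT, frames=[2,1,3] (faults so far: 4)
  step 7: ref 2 -> HIT, frames=[2,1,3] (faults so far: 4)
  step 8: ref 2 -> HIT, frames=[2,1,3] (faults so far: 4)
  step 9: ref 4 -> FAULT, evict 1, frames=[2,4,3] (faults so far: 5)
  step 10: ref 1 -> FAULT, evict 3, frames=[2,4,1] (faults so far: 6)
  step 11: ref 4 -> HIT, frames=[2,4,1] (faults so far: 6)
  step 12: ref 3 -> FAULT, evict 2, frames=[3,4,1] (faults so far: 7)
  step 13: ref 2 -> FAULT, evict 4, frames=[3,2,1] (faults so far: 8)
  FIFO total faults: 8
--- LRU ---
  step 0: ref 4 -> FAULT, frames=[4,-,-] (faults so far: 1)
  step 1: ref 1 -> FAULT, frames=[4,1,-] (faults so far: 2)
  step 2: ref 1 -> HIT, frames=[4,1,-] (faults so far: 2)
  step 3: ref 4 -> HIT, frames=[4,1,-] (faults so far: 2)
  step 4: ref 3 -> FAULT, frames=[4,1,3] (faults so far: 3)
  step 5: ref 2 -> FAULT, evict 1, frames=[4,2,3] (faults so far: 4)
  step 6: ref 2 -> HIT, frames=[4,2,3] (faults so far: 4)
  step 7: ref 2 -> HIT, frames=[4,2,3] (faults so far: 4)
  step 8: ref 2 -> HIT, frames=[4,2,3] (faults so far: 4)
  step 9: ref 4 -> HIT, frames=[4,2,3] (faults so far: 4)
  step 10: ref 1 -> FAULT, evict 3, frames=[4,2,1] (faults so far: 5)
  step 11: ref 4 -> HIT, frames=[4,2,1] (faults so far: 5)
  step 12: ref 3 -> FAULT, evict 2, frames=[4,3,1] (faults so far: 6)
  step 13: ref 2 -> FAULT, evict 1, frames=[4,3,2] (faults so far: 7)
  LRU total faults: 7
--- Optimal ---
  step 0: ref 4 -> FAULT, frames=[4,-,-] (faults so far: 1)
  step 1: ref 1 -> FAULT, frames=[4,1,-] (faults so far: 2)
  step 2: ref 1 -> HIT, frames=[4,1,-] (faults so far: 2)
  step 3: ref 4 -> HIT, frames=[4,1,-] (faults so far: 2)
  step 4: ref 3 -> FAULT, frames=[4,1,3] (faults so far: 3)
  step 5: ref 2 -> FAULT, evict 3, frames=[4,1,2] (faults so far: 4)
  step 6: ref 2 -> HIT, frames=[4,1,2] (faults so far: 4)
  step 7: ref 2 -> HIT, frames=[4,1,2] (faults so far: 4)
  step 8: ref 2 -> HIT, frames=[4,1,2] (faults so far: 4)
  step 9: ref 4 -> HIT, frames=[4,1,2] (faults so far: 4)
  step 10: ref 1 -> HIT, frames=[4,1,2] (faults so far: 4)
  step 11: ref 4 -> HIT, frames=[4,1,2] (faults so far: 4)
  step 12: ref 3 -> FAULT, evict 1, frames=[4,3,2] (faults so far: 5)
  step 13: ref 2 -> HIT, frames=[4,3,2] (faults so far: 5)
  Optimal total faults: 5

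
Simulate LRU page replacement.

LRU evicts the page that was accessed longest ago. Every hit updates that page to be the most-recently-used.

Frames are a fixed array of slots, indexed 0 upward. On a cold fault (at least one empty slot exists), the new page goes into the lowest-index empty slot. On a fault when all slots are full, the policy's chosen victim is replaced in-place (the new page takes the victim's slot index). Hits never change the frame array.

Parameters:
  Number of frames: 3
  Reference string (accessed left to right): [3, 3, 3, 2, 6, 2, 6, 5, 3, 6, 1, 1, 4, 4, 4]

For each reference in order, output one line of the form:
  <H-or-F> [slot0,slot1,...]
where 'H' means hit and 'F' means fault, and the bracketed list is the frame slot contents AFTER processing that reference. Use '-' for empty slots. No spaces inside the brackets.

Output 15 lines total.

F [3,-,-]
H [3,-,-]
H [3,-,-]
F [3,2,-]
F [3,2,6]
H [3,2,6]
H [3,2,6]
F [5,2,6]
F [5,3,6]
H [5,3,6]
F [1,3,6]
H [1,3,6]
F [1,4,6]
H [1,4,6]
H [1,4,6]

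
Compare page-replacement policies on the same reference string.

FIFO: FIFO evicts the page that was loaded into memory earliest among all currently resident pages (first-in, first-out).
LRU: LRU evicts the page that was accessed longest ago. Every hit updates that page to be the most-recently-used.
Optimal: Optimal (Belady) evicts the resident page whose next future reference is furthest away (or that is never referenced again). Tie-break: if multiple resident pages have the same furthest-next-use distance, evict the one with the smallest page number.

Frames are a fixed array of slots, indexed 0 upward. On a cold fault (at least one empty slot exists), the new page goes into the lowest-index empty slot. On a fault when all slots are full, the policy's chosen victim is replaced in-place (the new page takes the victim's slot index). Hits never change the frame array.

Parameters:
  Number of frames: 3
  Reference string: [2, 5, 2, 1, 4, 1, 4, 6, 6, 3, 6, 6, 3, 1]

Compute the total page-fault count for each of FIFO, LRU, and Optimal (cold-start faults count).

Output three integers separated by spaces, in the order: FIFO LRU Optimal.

Answer: 7 7 6

Derivation:
--- FIFO ---
  step 0: ref 2 -> FAULT, frames=[2,-,-] (faults so far: 1)
  step 1: ref 5 -> FAULT, frames=[2,5,-] (faults so far: 2)
  step 2: ref 2 -> HIT, frames=[2,5,-] (faults so far: 2)
  step 3: ref 1 -> FAULT, frames=[2,5,1] (faults so far: 3)
  step 4: ref 4 -> FAULT, evict 2, frames=[4,5,1] (faults so far: 4)
  step 5: ref 1 -> HIT, frames=[4,5,1] (faults so far: 4)
  step 6: ref 4 -> HIT, frames=[4,5,1] (faults so far: 4)
  step 7: ref 6 -> FAULT, evict 5, frames=[4,6,1] (faults so far: 5)
  step 8: ref 6 -> HIT, frames=[4,6,1] (faults so far: 5)
  step 9: ref 3 -> FAULT, evict 1, frames=[4,6,3] (faults so far: 6)
  step 10: ref 6 -> HIT, frames=[4,6,3] (faults so far: 6)
  step 11: ref 6 -> HIT, frames=[4,6,3] (faults so far: 6)
  step 12: ref 3 -> HIT, frames=[4,6,3] (faults so far: 6)
  step 13: ref 1 -> FAULT, evict 4, frames=[1,6,3] (faults so far: 7)
  FIFO total faults: 7
--- LRU ---
  step 0: ref 2 -> FAULT, frames=[2,-,-] (faults so far: 1)
  step 1: ref 5 -> FAULT, frames=[2,5,-] (faults so far: 2)
  step 2: ref 2 -> HIT, frames=[2,5,-] (faults so far: 2)
  step 3: ref 1 -> FAULT, frames=[2,5,1] (faults so far: 3)
  step 4: ref 4 -> FAULT, evict 5, frames=[2,4,1] (faults so far: 4)
  step 5: ref 1 -> HIT, frames=[2,4,1] (faults so far: 4)
  step 6: ref 4 -> HIT, frames=[2,4,1] (faults so far: 4)
  step 7: ref 6 -> FAULT, evict 2, frames=[6,4,1] (faults so far: 5)
  step 8: ref 6 -> HIT, frames=[6,4,1] (faults so far: 5)
  step 9: ref 3 -> FAULT, evict 1, frames=[6,4,3] (faults so far: 6)
  step 10: ref 6 -> HIT, frames=[6,4,3] (faults so far: 6)
  step 11: ref 6 -> HIT, frames=[6,4,3] (faults so far: 6)
  step 12: ref 3 -> HIT, frames=[6,4,3] (faults so far: 6)
  step 13: ref 1 -> FAULT, evict 4, frames=[6,1,3] (faults so far: 7)
  LRU total faults: 7
--- Optimal ---
  step 0: ref 2 -> FAULT, frames=[2,-,-] (faults so far: 1)
  step 1: ref 5 -> FAULT, frames=[2,5,-] (faults so far: 2)
  step 2: ref 2 -> HIT, frames=[2,5,-] (faults so far: 2)
  step 3: ref 1 -> FAULT, frames=[2,5,1] (faults so far: 3)
  step 4: ref 4 -> FAULT, evict 2, frames=[4,5,1] (faults so far: 4)
  step 5: ref 1 -> HIT, frames=[4,5,1] (faults so far: 4)
  step 6: ref 4 -> HIT, frames=[4,5,1] (faults so far: 4)
  step 7: ref 6 -> FAULT, evict 4, frames=[6,5,1] (faults so far: 5)
  step 8: ref 6 -> HIT, frames=[6,5,1] (faults so far: 5)
  step 9: ref 3 -> FAULT, evict 5, frames=[6,3,1] (faults so far: 6)
  step 10: ref 6 -> HIT, frames=[6,3,1] (faults so far: 6)
  step 11: ref 6 -> HIT, frames=[6,3,1] (faults so far: 6)
  step 12: ref 3 -> HIT, frames=[6,3,1] (faults so far: 6)
  step 13: ref 1 -> HIT, frames=[6,3,1] (faults so far: 6)
  Optimal total faults: 6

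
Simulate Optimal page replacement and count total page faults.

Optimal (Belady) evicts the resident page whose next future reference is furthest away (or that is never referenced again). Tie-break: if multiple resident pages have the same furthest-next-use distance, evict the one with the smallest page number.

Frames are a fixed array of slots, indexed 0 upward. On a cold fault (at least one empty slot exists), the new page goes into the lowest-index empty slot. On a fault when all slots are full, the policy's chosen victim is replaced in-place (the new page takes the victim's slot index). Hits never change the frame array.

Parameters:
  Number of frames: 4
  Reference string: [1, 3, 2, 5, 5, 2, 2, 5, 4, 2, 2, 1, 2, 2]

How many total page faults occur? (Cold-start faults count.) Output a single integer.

Step 0: ref 1 → FAULT, frames=[1,-,-,-]
Step 1: ref 3 → FAULT, frames=[1,3,-,-]
Step 2: ref 2 → FAULT, frames=[1,3,2,-]
Step 3: ref 5 → FAULT, frames=[1,3,2,5]
Step 4: ref 5 → HIT, frames=[1,3,2,5]
Step 5: ref 2 → HIT, frames=[1,3,2,5]
Step 6: ref 2 → HIT, frames=[1,3,2,5]
Step 7: ref 5 → HIT, frames=[1,3,2,5]
Step 8: ref 4 → FAULT (evict 3), frames=[1,4,2,5]
Step 9: ref 2 → HIT, frames=[1,4,2,5]
Step 10: ref 2 → HIT, frames=[1,4,2,5]
Step 11: ref 1 → HIT, frames=[1,4,2,5]
Step 12: ref 2 → HIT, frames=[1,4,2,5]
Step 13: ref 2 → HIT, frames=[1,4,2,5]
Total faults: 5

Answer: 5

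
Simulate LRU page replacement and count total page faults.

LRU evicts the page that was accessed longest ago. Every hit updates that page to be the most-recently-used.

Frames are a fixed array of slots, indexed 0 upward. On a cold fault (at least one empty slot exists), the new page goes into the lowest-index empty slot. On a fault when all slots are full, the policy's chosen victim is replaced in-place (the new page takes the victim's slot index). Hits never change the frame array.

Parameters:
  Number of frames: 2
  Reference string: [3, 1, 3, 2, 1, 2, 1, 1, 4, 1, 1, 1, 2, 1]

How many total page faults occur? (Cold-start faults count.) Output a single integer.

Answer: 6

Derivation:
Step 0: ref 3 → FAULT, frames=[3,-]
Step 1: ref 1 → FAULT, frames=[3,1]
Step 2: ref 3 → HIT, frames=[3,1]
Step 3: ref 2 → FAULT (evict 1), frames=[3,2]
Step 4: ref 1 → FAULT (evict 3), frames=[1,2]
Step 5: ref 2 → HIT, frames=[1,2]
Step 6: ref 1 → HIT, frames=[1,2]
Step 7: ref 1 → HIT, frames=[1,2]
Step 8: ref 4 → FAULT (evict 2), frames=[1,4]
Step 9: ref 1 → HIT, frames=[1,4]
Step 10: ref 1 → HIT, frames=[1,4]
Step 11: ref 1 → HIT, frames=[1,4]
Step 12: ref 2 → FAULT (evict 4), frames=[1,2]
Step 13: ref 1 → HIT, frames=[1,2]
Total faults: 6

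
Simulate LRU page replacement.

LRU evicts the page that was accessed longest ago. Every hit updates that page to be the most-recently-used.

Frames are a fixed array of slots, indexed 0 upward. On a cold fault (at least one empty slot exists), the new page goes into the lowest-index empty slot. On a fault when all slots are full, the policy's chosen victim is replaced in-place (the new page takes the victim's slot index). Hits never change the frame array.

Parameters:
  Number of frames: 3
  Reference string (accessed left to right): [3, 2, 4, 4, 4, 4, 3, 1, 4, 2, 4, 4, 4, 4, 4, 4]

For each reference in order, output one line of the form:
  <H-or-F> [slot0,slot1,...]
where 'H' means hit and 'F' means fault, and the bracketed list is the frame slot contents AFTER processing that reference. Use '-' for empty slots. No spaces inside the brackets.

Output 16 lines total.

F [3,-,-]
F [3,2,-]
F [3,2,4]
H [3,2,4]
H [3,2,4]
H [3,2,4]
H [3,2,4]
F [3,1,4]
H [3,1,4]
F [2,1,4]
H [2,1,4]
H [2,1,4]
H [2,1,4]
H [2,1,4]
H [2,1,4]
H [2,1,4]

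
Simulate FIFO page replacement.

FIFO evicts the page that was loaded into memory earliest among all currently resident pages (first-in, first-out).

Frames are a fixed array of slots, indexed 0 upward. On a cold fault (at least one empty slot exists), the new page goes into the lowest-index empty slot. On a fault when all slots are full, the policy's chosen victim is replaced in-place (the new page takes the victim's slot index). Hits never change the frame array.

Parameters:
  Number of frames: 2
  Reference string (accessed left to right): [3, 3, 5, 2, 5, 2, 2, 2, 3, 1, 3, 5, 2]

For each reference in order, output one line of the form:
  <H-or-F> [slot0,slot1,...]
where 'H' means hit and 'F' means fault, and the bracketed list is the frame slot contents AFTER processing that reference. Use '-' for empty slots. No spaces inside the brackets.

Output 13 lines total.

F [3,-]
H [3,-]
F [3,5]
F [2,5]
H [2,5]
H [2,5]
H [2,5]
H [2,5]
F [2,3]
F [1,3]
H [1,3]
F [1,5]
F [2,5]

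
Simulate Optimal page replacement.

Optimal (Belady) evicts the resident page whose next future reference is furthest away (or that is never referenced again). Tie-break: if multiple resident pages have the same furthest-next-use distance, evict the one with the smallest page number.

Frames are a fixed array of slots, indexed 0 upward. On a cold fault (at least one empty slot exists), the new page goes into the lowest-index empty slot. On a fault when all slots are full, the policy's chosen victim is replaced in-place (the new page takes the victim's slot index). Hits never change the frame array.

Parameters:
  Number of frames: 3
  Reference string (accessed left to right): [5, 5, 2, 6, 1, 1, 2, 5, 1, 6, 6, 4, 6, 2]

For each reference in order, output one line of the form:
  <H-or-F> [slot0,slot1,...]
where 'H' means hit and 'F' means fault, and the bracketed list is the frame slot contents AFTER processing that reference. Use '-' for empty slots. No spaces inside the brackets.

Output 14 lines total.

F [5,-,-]
H [5,-,-]
F [5,2,-]
F [5,2,6]
F [5,2,1]
H [5,2,1]
H [5,2,1]
H [5,2,1]
H [5,2,1]
F [5,2,6]
H [5,2,6]
F [4,2,6]
H [4,2,6]
H [4,2,6]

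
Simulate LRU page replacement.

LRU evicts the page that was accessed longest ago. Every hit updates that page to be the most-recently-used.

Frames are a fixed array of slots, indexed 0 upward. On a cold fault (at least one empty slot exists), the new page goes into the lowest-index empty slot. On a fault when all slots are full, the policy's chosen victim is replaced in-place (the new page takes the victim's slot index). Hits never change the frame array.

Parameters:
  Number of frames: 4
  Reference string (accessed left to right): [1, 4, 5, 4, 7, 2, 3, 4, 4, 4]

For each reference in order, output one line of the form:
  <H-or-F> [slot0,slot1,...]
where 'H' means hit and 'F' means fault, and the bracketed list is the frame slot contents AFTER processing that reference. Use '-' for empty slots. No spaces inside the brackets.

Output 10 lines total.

F [1,-,-,-]
F [1,4,-,-]
F [1,4,5,-]
H [1,4,5,-]
F [1,4,5,7]
F [2,4,5,7]
F [2,4,3,7]
H [2,4,3,7]
H [2,4,3,7]
H [2,4,3,7]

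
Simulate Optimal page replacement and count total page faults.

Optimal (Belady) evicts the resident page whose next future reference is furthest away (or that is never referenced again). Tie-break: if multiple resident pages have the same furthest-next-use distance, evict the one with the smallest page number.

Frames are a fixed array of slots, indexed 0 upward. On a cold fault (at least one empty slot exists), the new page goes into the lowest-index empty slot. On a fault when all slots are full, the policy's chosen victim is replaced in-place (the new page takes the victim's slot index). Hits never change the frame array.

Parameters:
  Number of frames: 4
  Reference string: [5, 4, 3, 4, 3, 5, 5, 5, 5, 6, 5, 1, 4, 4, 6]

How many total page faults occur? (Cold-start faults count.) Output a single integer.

Answer: 5

Derivation:
Step 0: ref 5 → FAULT, frames=[5,-,-,-]
Step 1: ref 4 → FAULT, frames=[5,4,-,-]
Step 2: ref 3 → FAULT, frames=[5,4,3,-]
Step 3: ref 4 → HIT, frames=[5,4,3,-]
Step 4: ref 3 → HIT, frames=[5,4,3,-]
Step 5: ref 5 → HIT, frames=[5,4,3,-]
Step 6: ref 5 → HIT, frames=[5,4,3,-]
Step 7: ref 5 → HIT, frames=[5,4,3,-]
Step 8: ref 5 → HIT, frames=[5,4,3,-]
Step 9: ref 6 → FAULT, frames=[5,4,3,6]
Step 10: ref 5 → HIT, frames=[5,4,3,6]
Step 11: ref 1 → FAULT (evict 3), frames=[5,4,1,6]
Step 12: ref 4 → HIT, frames=[5,4,1,6]
Step 13: ref 4 → HIT, frames=[5,4,1,6]
Step 14: ref 6 → HIT, frames=[5,4,1,6]
Total faults: 5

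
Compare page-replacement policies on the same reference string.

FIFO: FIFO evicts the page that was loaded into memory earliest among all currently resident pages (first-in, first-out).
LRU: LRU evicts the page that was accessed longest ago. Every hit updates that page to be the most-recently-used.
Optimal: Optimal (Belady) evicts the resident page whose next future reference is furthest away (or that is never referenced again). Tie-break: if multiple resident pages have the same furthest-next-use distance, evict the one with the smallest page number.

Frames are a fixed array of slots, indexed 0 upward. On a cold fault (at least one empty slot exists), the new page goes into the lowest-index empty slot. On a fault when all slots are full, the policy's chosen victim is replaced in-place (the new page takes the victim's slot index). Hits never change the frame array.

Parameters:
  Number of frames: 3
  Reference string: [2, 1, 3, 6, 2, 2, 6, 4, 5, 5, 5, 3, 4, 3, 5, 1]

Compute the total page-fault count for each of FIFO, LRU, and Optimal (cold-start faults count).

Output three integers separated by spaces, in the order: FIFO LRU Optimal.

--- FIFO ---
  step 0: ref 2 -> FAULT, frames=[2,-,-] (faults so far: 1)
  step 1: ref 1 -> FAULT, frames=[2,1,-] (faults so far: 2)
  step 2: ref 3 -> FAULT, frames=[2,1,3] (faults so far: 3)
  step 3: ref 6 -> FAULT, evict 2, frames=[6,1,3] (faults so far: 4)
  step 4: ref 2 -> FAULT, evict 1, frames=[6,2,3] (faults so far: 5)
  step 5: ref 2 -> HIT, frames=[6,2,3] (faults so far: 5)
  step 6: ref 6 -> HIT, frames=[6,2,3] (faults so far: 5)
  step 7: ref 4 -> FAULT, evict 3, frames=[6,2,4] (faults so far: 6)
  step 8: ref 5 -> FAULT, evict 6, frames=[5,2,4] (faults so far: 7)
  step 9: ref 5 -> HIT, frames=[5,2,4] (faults so far: 7)
  step 10: ref 5 -> HIT, frames=[5,2,4] (faults so far: 7)
  step 11: ref 3 -> FAULT, evict 2, frames=[5,3,4] (faults so far: 8)
  step 12: ref 4 -> HIT, frames=[5,3,4] (faults so far: 8)
  step 13: ref 3 -> HIT, frames=[5,3,4] (faults so far: 8)
  step 14: ref 5 -> HIT, frames=[5,3,4] (faults so far: 8)
  step 15: ref 1 -> FAULT, evict 4, frames=[5,3,1] (faults so far: 9)
  FIFO total faults: 9
--- LRU ---
  step 0: ref 2 -> FAULT, frames=[2,-,-] (faults so far: 1)
  step 1: ref 1 -> FAULT, frames=[2,1,-] (faults so far: 2)
  step 2: ref 3 -> FAULT, frames=[2,1,3] (faults so far: 3)
  step 3: ref 6 -> FAULT, evict 2, frames=[6,1,3] (faults so far: 4)
  step 4: ref 2 -> FAULT, evict 1, frames=[6,2,3] (faults so far: 5)
  step 5: ref 2 -> HIT, frames=[6,2,3] (faults so far: 5)
  step 6: ref 6 -> HIT, frames=[6,2,3] (faults so far: 5)
  step 7: ref 4 -> FAULT, evict 3, frames=[6,2,4] (faults so far: 6)
  step 8: ref 5 -> FAULT, evict 2, frames=[6,5,4] (faults so far: 7)
  step 9: ref 5 -> HIT, frames=[6,5,4] (faults so far: 7)
  step 10: ref 5 -> HIT, frames=[6,5,4] (faults so far: 7)
  step 11: ref 3 -> FAULT, evict 6, frames=[3,5,4] (faults so far: 8)
  step 12: ref 4 -> HIT, frames=[3,5,4] (faults so far: 8)
  step 13: ref 3 -> HIT, frames=[3,5,4] (faults so far: 8)
  step 14: ref 5 -> HIT, frames=[3,5,4] (faults so far: 8)
  step 15: ref 1 -> FAULT, evict 4, frames=[3,5,1] (faults so far: 9)
  LRU total faults: 9
--- Optimal ---
  step 0: ref 2 -> FAULT, frames=[2,-,-] (faults so far: 1)
  step 1: ref 1 -> FAULT, frames=[2,1,-] (faults so far: 2)
  step 2: ref 3 -> FAULT, frames=[2,1,3] (faults so far: 3)
  step 3: ref 6 -> FAULT, evict 1, frames=[2,6,3] (faults so far: 4)
  step 4: ref 2 -> HIT, frames=[2,6,3] (faults so far: 4)
  step 5: ref 2 -> HIT, frames=[2,6,3] (faults so far: 4)
  step 6: ref 6 -> HIT, frames=[2,6,3] (faults so far: 4)
  step 7: ref 4 -> FAULT, evict 2, frames=[4,6,3] (faults so far: 5)
  step 8: ref 5 -> FAULT, evict 6, frames=[4,5,3] (faults so far: 6)
  step 9: ref 5 -> HIT, frames=[4,5,3] (faults so far: 6)
  step 10: ref 5 -> HIT, frames=[4,5,3] (faults so far: 6)
  step 11: ref 3 -> HIT, frames=[4,5,3] (faults so far: 6)
  step 12: ref 4 -> HIT, frames=[4,5,3] (faults so far: 6)
  step 13: ref 3 -> HIT, frames=[4,5,3] (faults so far: 6)
  step 14: ref 5 -> HIT, frames=[4,5,3] (faults so far: 6)
  step 15: ref 1 -> FAULT, evict 3, frames=[4,5,1] (faults so far: 7)
  Optimal total faults: 7

Answer: 9 9 7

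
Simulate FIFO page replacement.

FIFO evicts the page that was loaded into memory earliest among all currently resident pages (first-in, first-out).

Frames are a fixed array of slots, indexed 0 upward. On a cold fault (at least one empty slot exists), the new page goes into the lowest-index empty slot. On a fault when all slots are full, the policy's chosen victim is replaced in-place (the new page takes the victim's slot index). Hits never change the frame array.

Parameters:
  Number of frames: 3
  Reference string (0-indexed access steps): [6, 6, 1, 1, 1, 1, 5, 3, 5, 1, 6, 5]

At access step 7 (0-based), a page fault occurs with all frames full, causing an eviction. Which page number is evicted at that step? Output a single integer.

Answer: 6

Derivation:
Step 0: ref 6 -> FAULT, frames=[6,-,-]
Step 1: ref 6 -> HIT, frames=[6,-,-]
Step 2: ref 1 -> FAULT, frames=[6,1,-]
Step 3: ref 1 -> HIT, frames=[6,1,-]
Step 4: ref 1 -> HIT, frames=[6,1,-]
Step 5: ref 1 -> HIT, frames=[6,1,-]
Step 6: ref 5 -> FAULT, frames=[6,1,5]
Step 7: ref 3 -> FAULT, evict 6, frames=[3,1,5]
At step 7: evicted page 6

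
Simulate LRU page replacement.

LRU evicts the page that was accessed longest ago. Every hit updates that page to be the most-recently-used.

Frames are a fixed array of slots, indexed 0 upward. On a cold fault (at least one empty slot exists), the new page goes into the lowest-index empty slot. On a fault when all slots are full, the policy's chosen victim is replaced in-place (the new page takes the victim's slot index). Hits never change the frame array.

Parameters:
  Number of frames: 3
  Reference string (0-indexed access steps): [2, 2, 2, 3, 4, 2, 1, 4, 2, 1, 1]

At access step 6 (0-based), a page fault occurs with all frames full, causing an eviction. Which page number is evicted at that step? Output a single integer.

Answer: 3

Derivation:
Step 0: ref 2 -> FAULT, frames=[2,-,-]
Step 1: ref 2 -> HIT, frames=[2,-,-]
Step 2: ref 2 -> HIT, frames=[2,-,-]
Step 3: ref 3 -> FAULT, frames=[2,3,-]
Step 4: ref 4 -> FAULT, frames=[2,3,4]
Step 5: ref 2 -> HIT, frames=[2,3,4]
Step 6: ref 1 -> FAULT, evict 3, frames=[2,1,4]
At step 6: evicted page 3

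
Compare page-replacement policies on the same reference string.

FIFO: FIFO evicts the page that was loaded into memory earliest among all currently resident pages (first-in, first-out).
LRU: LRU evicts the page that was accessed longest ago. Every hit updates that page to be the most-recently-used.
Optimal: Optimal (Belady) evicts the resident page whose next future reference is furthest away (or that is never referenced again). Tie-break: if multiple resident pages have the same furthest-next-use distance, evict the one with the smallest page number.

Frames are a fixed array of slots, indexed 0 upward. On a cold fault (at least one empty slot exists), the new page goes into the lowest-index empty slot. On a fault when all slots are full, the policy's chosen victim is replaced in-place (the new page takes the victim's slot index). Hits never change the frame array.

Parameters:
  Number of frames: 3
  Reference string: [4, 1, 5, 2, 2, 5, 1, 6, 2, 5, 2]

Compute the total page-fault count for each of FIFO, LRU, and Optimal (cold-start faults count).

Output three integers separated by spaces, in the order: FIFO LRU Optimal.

Answer: 5 7 5

Derivation:
--- FIFO ---
  step 0: ref 4 -> FAULT, frames=[4,-,-] (faults so far: 1)
  step 1: ref 1 -> FAULT, frames=[4,1,-] (faults so far: 2)
  step 2: ref 5 -> FAULT, frames=[4,1,5] (faults so far: 3)
  step 3: ref 2 -> FAULT, evict 4, frames=[2,1,5] (faults so far: 4)
  step 4: ref 2 -> HIT, frames=[2,1,5] (faults so far: 4)
  step 5: ref 5 -> HIT, frames=[2,1,5] (faults so far: 4)
  step 6: ref 1 -> HIT, frames=[2,1,5] (faults so far: 4)
  step 7: ref 6 -> FAULT, evict 1, frames=[2,6,5] (faults so far: 5)
  step 8: ref 2 -> HIT, frames=[2,6,5] (faults so far: 5)
  step 9: ref 5 -> HIT, frames=[2,6,5] (faults so far: 5)
  step 10: ref 2 -> HIT, frames=[2,6,5] (faults so far: 5)
  FIFO total faults: 5
--- LRU ---
  step 0: ref 4 -> FAULT, frames=[4,-,-] (faults so far: 1)
  step 1: ref 1 -> FAULT, frames=[4,1,-] (faults so far: 2)
  step 2: ref 5 -> FAULT, frames=[4,1,5] (faults so far: 3)
  step 3: ref 2 -> FAULT, evict 4, frames=[2,1,5] (faults so far: 4)
  step 4: ref 2 -> HIT, frames=[2,1,5] (faults so far: 4)
  step 5: ref 5 -> HIT, frames=[2,1,5] (faults so far: 4)
  step 6: ref 1 -> HIT, frames=[2,1,5] (faults so far: 4)
  step 7: ref 6 -> FAULT, evict 2, frames=[6,1,5] (faults so far: 5)
  step 8: ref 2 -> FAULT, evict 5, frames=[6,1,2] (faults so far: 6)
  step 9: ref 5 -> FAULT, evict 1, frames=[6,5,2] (faults so far: 7)
  step 10: ref 2 -> HIT, frames=[6,5,2] (faults so far: 7)
  LRU total faults: 7
--- Optimal ---
  step 0: ref 4 -> FAULT, frames=[4,-,-] (faults so far: 1)
  step 1: ref 1 -> FAULT, frames=[4,1,-] (faults so far: 2)
  step 2: ref 5 -> FAULT, frames=[4,1,5] (faults so far: 3)
  step 3: ref 2 -> FAULT, evict 4, frames=[2,1,5] (faults so far: 4)
  step 4: ref 2 -> HIT, frames=[2,1,5] (faults so far: 4)
  step 5: ref 5 -> HIT, frames=[2,1,5] (faults so far: 4)
  step 6: ref 1 -> HIT, frames=[2,1,5] (faults so far: 4)
  step 7: ref 6 -> FAULT, evict 1, frames=[2,6,5] (faults so far: 5)
  step 8: ref 2 -> HIT, frames=[2,6,5] (faults so far: 5)
  step 9: ref 5 -> HIT, frames=[2,6,5] (faults so far: 5)
  step 10: ref 2 -> HIT, frames=[2,6,5] (faults so far: 5)
  Optimal total faults: 5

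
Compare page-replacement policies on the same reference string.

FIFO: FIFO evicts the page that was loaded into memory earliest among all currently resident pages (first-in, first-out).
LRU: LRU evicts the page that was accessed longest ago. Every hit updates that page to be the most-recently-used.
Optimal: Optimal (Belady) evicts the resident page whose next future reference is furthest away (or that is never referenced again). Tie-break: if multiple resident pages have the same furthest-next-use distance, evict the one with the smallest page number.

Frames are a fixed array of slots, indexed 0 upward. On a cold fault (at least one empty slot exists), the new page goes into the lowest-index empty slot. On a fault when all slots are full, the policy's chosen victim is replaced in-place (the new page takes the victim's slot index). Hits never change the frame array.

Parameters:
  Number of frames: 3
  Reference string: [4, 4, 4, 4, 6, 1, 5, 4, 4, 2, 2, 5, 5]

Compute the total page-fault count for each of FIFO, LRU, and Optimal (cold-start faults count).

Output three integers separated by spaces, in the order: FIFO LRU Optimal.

Answer: 6 6 5

Derivation:
--- FIFO ---
  step 0: ref 4 -> FAULT, frames=[4,-,-] (faults so far: 1)
  step 1: ref 4 -> HIT, frames=[4,-,-] (faults so far: 1)
  step 2: ref 4 -> HIT, frames=[4,-,-] (faults so far: 1)
  step 3: ref 4 -> HIT, frames=[4,-,-] (faults so far: 1)
  step 4: ref 6 -> FAULT, frames=[4,6,-] (faults so far: 2)
  step 5: ref 1 -> FAULT, frames=[4,6,1] (faults so far: 3)
  step 6: ref 5 -> FAULT, evict 4, frames=[5,6,1] (faults so far: 4)
  step 7: ref 4 -> FAULT, evict 6, frames=[5,4,1] (faults so far: 5)
  step 8: ref 4 -> HIT, frames=[5,4,1] (faults so far: 5)
  step 9: ref 2 -> FAULT, evict 1, frames=[5,4,2] (faults so far: 6)
  step 10: ref 2 -> HIT, frames=[5,4,2] (faults so far: 6)
  step 11: ref 5 -> HIT, frames=[5,4,2] (faults so far: 6)
  step 12: ref 5 -> HIT, frames=[5,4,2] (faults so far: 6)
  FIFO total faults: 6
--- LRU ---
  step 0: ref 4 -> FAULT, frames=[4,-,-] (faults so far: 1)
  step 1: ref 4 -> HIT, frames=[4,-,-] (faults so far: 1)
  step 2: ref 4 -> HIT, frames=[4,-,-] (faults so far: 1)
  step 3: ref 4 -> HIT, frames=[4,-,-] (faults so far: 1)
  step 4: ref 6 -> FAULT, frames=[4,6,-] (faults so far: 2)
  step 5: ref 1 -> FAULT, frames=[4,6,1] (faults so far: 3)
  step 6: ref 5 -> FAULT, evict 4, frames=[5,6,1] (faults so far: 4)
  step 7: ref 4 -> FAULT, evict 6, frames=[5,4,1] (faults so far: 5)
  step 8: ref 4 -> HIT, frames=[5,4,1] (faults so far: 5)
  step 9: ref 2 -> FAULT, evict 1, frames=[5,4,2] (faults so far: 6)
  step 10: ref 2 -> HIT, frames=[5,4,2] (faults so far: 6)
  step 11: ref 5 -> HIT, frames=[5,4,2] (faults so far: 6)
  step 12: ref 5 -> HIT, frames=[5,4,2] (faults so far: 6)
  LRU total faults: 6
--- Optimal ---
  step 0: ref 4 -> FAULT, frames=[4,-,-] (faults so far: 1)
  step 1: ref 4 -> HIT, frames=[4,-,-] (faults so far: 1)
  step 2: ref 4 -> HIT, frames=[4,-,-] (faults so far: 1)
  step 3: ref 4 -> HIT, frames=[4,-,-] (faults so far: 1)
  step 4: ref 6 -> FAULT, frames=[4,6,-] (faults so far: 2)
  step 5: ref 1 -> FAULT, frames=[4,6,1] (faults so far: 3)
  step 6: ref 5 -> FAULT, evict 1, frames=[4,6,5] (faults so far: 4)
  step 7: ref 4 -> HIT, frames=[4,6,5] (faults so far: 4)
  step 8: ref 4 -> HIT, frames=[4,6,5] (faults so far: 4)
  step 9: ref 2 -> FAULT, evict 4, frames=[2,6,5] (faults so far: 5)
  step 10: ref 2 -> HIT, frames=[2,6,5] (faults so far: 5)
  step 11: ref 5 -> HIT, frames=[2,6,5] (faults so far: 5)
  step 12: ref 5 -> HIT, frames=[2,6,5] (faults so far: 5)
  Optimal total faults: 5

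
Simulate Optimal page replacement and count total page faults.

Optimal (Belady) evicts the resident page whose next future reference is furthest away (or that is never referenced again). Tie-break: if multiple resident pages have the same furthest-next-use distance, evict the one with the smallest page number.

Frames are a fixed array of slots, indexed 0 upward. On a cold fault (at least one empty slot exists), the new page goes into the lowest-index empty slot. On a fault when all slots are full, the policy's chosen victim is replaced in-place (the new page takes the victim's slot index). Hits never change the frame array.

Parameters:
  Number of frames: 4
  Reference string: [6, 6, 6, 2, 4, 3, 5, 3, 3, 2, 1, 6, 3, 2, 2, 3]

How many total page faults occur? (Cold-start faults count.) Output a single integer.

Answer: 6

Derivation:
Step 0: ref 6 → FAULT, frames=[6,-,-,-]
Step 1: ref 6 → HIT, frames=[6,-,-,-]
Step 2: ref 6 → HIT, frames=[6,-,-,-]
Step 3: ref 2 → FAULT, frames=[6,2,-,-]
Step 4: ref 4 → FAULT, frames=[6,2,4,-]
Step 5: ref 3 → FAULT, frames=[6,2,4,3]
Step 6: ref 5 → FAULT (evict 4), frames=[6,2,5,3]
Step 7: ref 3 → HIT, frames=[6,2,5,3]
Step 8: ref 3 → HIT, frames=[6,2,5,3]
Step 9: ref 2 → HIT, frames=[6,2,5,3]
Step 10: ref 1 → FAULT (evict 5), frames=[6,2,1,3]
Step 11: ref 6 → HIT, frames=[6,2,1,3]
Step 12: ref 3 → HIT, frames=[6,2,1,3]
Step 13: ref 2 → HIT, frames=[6,2,1,3]
Step 14: ref 2 → HIT, frames=[6,2,1,3]
Step 15: ref 3 → HIT, frames=[6,2,1,3]
Total faults: 6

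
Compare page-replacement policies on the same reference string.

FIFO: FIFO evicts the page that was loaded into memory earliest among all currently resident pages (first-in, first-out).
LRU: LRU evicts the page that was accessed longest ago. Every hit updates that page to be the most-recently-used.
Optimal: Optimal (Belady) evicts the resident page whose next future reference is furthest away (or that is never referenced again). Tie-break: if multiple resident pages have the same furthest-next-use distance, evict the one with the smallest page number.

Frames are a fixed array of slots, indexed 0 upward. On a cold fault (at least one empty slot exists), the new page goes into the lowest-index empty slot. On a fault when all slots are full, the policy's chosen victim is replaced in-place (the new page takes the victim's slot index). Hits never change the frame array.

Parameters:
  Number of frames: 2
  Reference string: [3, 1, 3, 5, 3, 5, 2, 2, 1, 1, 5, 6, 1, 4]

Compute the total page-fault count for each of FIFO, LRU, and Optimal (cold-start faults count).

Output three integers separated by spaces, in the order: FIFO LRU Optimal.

Answer: 10 9 7

Derivation:
--- FIFO ---
  step 0: ref 3 -> FAULT, frames=[3,-] (faults so far: 1)
  step 1: ref 1 -> FAULT, frames=[3,1] (faults so far: 2)
  step 2: ref 3 -> HIT, frames=[3,1] (faults so far: 2)
  step 3: ref 5 -> FAULT, evict 3, frames=[5,1] (faults so far: 3)
  step 4: ref 3 -> FAULT, evict 1, frames=[5,3] (faults so far: 4)
  step 5: ref 5 -> HIT, frames=[5,3] (faults so far: 4)
  step 6: ref 2 -> FAULT, evict 5, frames=[2,3] (faults so far: 5)
  step 7: ref 2 -> HIT, frames=[2,3] (faults so far: 5)
  step 8: ref 1 -> FAULT, evict 3, frames=[2,1] (faults so far: 6)
  step 9: ref 1 -> HIT, frames=[2,1] (faults so far: 6)
  step 10: ref 5 -> FAULT, evict 2, frames=[5,1] (faults so far: 7)
  step 11: ref 6 -> FAULT, evict 1, frames=[5,6] (faults so far: 8)
  step 12: ref 1 -> FAULT, evict 5, frames=[1,6] (faults so far: 9)
  step 13: ref 4 -> FAULT, evict 6, frames=[1,4] (faults so far: 10)
  FIFO total faults: 10
--- LRU ---
  step 0: ref 3 -> FAULT, frames=[3,-] (faults so far: 1)
  step 1: ref 1 -> FAULT, frames=[3,1] (faults so far: 2)
  step 2: ref 3 -> HIT, frames=[3,1] (faults so far: 2)
  step 3: ref 5 -> FAULT, evict 1, frames=[3,5] (faults so far: 3)
  step 4: ref 3 -> HIT, frames=[3,5] (faults so far: 3)
  step 5: ref 5 -> HIT, frames=[3,5] (faults so far: 3)
  step 6: ref 2 -> FAULT, evict 3, frames=[2,5] (faults so far: 4)
  step 7: ref 2 -> HIT, frames=[2,5] (faults so far: 4)
  step 8: ref 1 -> FAULT, evict 5, frames=[2,1] (faults so far: 5)
  step 9: ref 1 -> HIT, frames=[2,1] (faults so far: 5)
  step 10: ref 5 -> FAULT, evict 2, frames=[5,1] (faults so far: 6)
  step 11: ref 6 -> FAULT, evict 1, frames=[5,6] (faults so far: 7)
  step 12: ref 1 -> FAULT, evict 5, frames=[1,6] (faults so far: 8)
  step 13: ref 4 -> FAULT, evict 6, frames=[1,4] (faults so far: 9)
  LRU total faults: 9
--- Optimal ---
  step 0: ref 3 -> FAULT, frames=[3,-] (faults so far: 1)
  step 1: ref 1 -> FAULT, frames=[3,1] (faults so far: 2)
  step 2: ref 3 -> HIT, frames=[3,1] (faults so far: 2)
  step 3: ref 5 -> FAULT, evict 1, frames=[3,5] (faults so far: 3)
  step 4: ref 3 -> HIT, frames=[3,5] (faults so far: 3)
  step 5: ref 5 -> HIT, frames=[3,5] (faults so far: 3)
  step 6: ref 2 -> FAULT, evict 3, frames=[2,5] (faults so far: 4)
  step 7: ref 2 -> HIT, frames=[2,5] (faults so far: 4)
  step 8: ref 1 -> FAULT, evict 2, frames=[1,5] (faults so far: 5)
  step 9: ref 1 -> HIT, frames=[1,5] (faults so far: 5)
  step 10: ref 5 -> HIT, frames=[1,5] (faults so far: 5)
  step 11: ref 6 -> FAULT, evict 5, frames=[1,6] (faults so far: 6)
  step 12: ref 1 -> HIT, frames=[1,6] (faults so far: 6)
  step 13: ref 4 -> FAULT, evict 1, frames=[4,6] (faults so far: 7)
  Optimal total faults: 7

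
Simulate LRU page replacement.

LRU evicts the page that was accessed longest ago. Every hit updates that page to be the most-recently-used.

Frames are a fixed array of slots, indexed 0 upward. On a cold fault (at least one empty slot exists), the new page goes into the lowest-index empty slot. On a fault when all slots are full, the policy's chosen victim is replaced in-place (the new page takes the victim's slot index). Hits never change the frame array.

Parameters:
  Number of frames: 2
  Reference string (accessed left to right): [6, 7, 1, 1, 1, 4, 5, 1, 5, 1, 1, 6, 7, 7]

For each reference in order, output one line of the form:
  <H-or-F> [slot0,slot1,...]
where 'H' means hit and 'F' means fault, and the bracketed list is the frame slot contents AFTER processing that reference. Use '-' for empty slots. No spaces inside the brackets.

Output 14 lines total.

F [6,-]
F [6,7]
F [1,7]
H [1,7]
H [1,7]
F [1,4]
F [5,4]
F [5,1]
H [5,1]
H [5,1]
H [5,1]
F [6,1]
F [6,7]
H [6,7]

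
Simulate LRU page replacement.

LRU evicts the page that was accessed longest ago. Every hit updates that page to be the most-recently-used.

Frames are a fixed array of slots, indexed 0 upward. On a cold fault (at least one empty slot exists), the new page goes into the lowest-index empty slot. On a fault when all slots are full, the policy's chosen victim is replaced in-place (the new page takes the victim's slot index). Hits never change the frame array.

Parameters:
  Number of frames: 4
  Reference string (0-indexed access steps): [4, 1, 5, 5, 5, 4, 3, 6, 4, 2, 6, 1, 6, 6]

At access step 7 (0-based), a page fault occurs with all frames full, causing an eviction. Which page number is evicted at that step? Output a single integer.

Answer: 1

Derivation:
Step 0: ref 4 -> FAULT, frames=[4,-,-,-]
Step 1: ref 1 -> FAULT, frames=[4,1,-,-]
Step 2: ref 5 -> FAULT, frames=[4,1,5,-]
Step 3: ref 5 -> HIT, frames=[4,1,5,-]
Step 4: ref 5 -> HIT, frames=[4,1,5,-]
Step 5: ref 4 -> HIT, frames=[4,1,5,-]
Step 6: ref 3 -> FAULT, frames=[4,1,5,3]
Step 7: ref 6 -> FAULT, evict 1, frames=[4,6,5,3]
At step 7: evicted page 1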